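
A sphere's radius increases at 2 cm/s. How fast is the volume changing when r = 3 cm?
72π cm³/s

V = (4/3)πr³
dV/dt = dV/dr · dr/dt = 4πr² · 2
At r = 3: dV/dt = 72π cm³/s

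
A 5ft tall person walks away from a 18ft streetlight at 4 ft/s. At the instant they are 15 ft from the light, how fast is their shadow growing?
20/13 ft/s

By similar triangles: 18/(x+s) = 5/s
Solving: s = 5x/13
ds/dt = 5/13 · dx/dt = 5/13 · 4 = 20/13 ft/s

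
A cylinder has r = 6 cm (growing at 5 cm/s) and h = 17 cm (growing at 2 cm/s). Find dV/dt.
1092π cm³/s

V = πr²h
dV/dt = 2πrh·dr/dt + πr²·dh/dt
= 2π(6)(17)(5) + π(6)²(2)
= 1092π cm³/s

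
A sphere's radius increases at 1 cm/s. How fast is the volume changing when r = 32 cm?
4096π cm³/s

V = (4/3)πr³
dV/dt = dV/dr · dr/dt = 4πr² · 1
At r = 32: dV/dt = 4096π cm³/s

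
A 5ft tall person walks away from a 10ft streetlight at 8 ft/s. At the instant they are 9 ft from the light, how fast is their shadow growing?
8 ft/s

By similar triangles: 10/(x+s) = 5/s
Solving: s = 5x/5
ds/dt = 5/5 · dx/dt = 1 · 8 = 8 ft/s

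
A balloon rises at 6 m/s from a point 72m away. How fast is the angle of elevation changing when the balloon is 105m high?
0.026652 rad/s

tan(θ) = y/72
sec²(θ) · dθ/dt = (1/72) · dy/dt
dθ/dt = cos²(θ)/72 · 6 = 72/(72² + 105²) · 6
dθ/dt = 0.026652 rad/s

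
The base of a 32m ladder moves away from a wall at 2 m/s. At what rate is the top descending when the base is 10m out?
10√231/231 ≈ 0.658 m/s

x² + y² = 32²
2x·dx/dt + 2y·dy/dt = 0
dy/dt = -x/y · dx/dt = -10/(2√231) · 2 = -10√231/231 m/s
The top is descending at 10√231/231 ≈ 0.658 m/s.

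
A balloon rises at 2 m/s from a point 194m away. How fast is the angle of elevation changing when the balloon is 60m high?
0.009409 rad/s

tan(θ) = y/194
sec²(θ) · dθ/dt = (1/194) · dy/dt
dθ/dt = cos²(θ)/194 · 2 = 194/(194² + 60²) · 2
dθ/dt = 0.009409 rad/s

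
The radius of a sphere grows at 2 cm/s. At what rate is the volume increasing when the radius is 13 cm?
1352π cm³/s

V = (4/3)πr³
dV/dt = dV/dr · dr/dt = 4πr² · 2
At r = 13: dV/dt = 1352π cm³/s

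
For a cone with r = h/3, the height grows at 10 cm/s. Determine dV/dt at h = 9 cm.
90π cm³/s

V = (1/3)π(h/3)²h = πh³/27
dV/dt = πh²/9 · 10
At h = 9: dV/dt = 90π cm³/s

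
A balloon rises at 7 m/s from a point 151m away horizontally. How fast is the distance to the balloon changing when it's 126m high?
882√38677/38677 ≈ 4.485 m/s

z² = 151² + y²
z = √(151² + 126²) = √38677
dz/dt = y/z · dy/dt = 126/√38677 · 7 = 882√38677/38677 ≈ 4.485 m/s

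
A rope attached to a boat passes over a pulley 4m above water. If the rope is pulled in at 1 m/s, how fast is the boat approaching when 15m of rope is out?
15√209/209 ≈ 1.038 m/s

rope² = x² + 4²
x = √(15² - 4²) = √209
dx/dt = (rope/x) · d(rope)/dt = (15/√209) · (-1) = -15√209/209 m/s
The boat approaches at 15√209/209 ≈ 1.038 m/s.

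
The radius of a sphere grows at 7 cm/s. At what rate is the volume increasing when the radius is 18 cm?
9072π cm³/s

V = (4/3)πr³
dV/dt = dV/dr · dr/dt = 4πr² · 7
At r = 18: dV/dt = 9072π cm³/s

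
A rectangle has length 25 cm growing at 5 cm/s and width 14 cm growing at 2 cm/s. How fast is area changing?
120 cm²/s

A = lw
dA/dt = w·dl/dt + l·dw/dt = 14·5 + 25·2 = 120 cm²/s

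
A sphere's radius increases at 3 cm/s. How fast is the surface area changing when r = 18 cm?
432π cm²/s

S = 4πr²
dS/dt = dS/dr · dr/dt = 8πr · 3
At r = 18: dS/dt = 432π cm²/s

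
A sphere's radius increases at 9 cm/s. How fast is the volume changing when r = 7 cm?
1764π cm³/s

V = (4/3)πr³
dV/dt = dV/dr · dr/dt = 4πr² · 9
At r = 7: dV/dt = 1764π cm³/s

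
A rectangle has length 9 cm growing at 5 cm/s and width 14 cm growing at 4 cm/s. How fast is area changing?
106 cm²/s

A = lw
dA/dt = w·dl/dt + l·dw/dt = 14·5 + 9·4 = 106 cm²/s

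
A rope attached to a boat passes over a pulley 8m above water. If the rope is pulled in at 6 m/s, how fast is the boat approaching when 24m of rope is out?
9√2/2 ≈ 6.364 m/s

rope² = x² + 8²
x = √(24² - 8²) = 16√2
dx/dt = (rope/x) · d(rope)/dt = (24/(16√2)) · (-6) = -9√2/2 m/s
The boat approaches at 9√2/2 ≈ 6.364 m/s.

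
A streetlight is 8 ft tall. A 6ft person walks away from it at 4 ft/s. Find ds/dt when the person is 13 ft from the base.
12 ft/s

By similar triangles: 8/(x+s) = 6/s
Solving: s = 6x/2
ds/dt = 6/2 · dx/dt = 3 · 4 = 12 ft/s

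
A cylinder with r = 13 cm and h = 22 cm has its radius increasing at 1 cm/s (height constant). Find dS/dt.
96π cm²/s

S = 2πrh + 2πr² (lateral + bases)
dS/dt = (2πh + 4πr)·dr/dt = (2π·22 + 4π·13)·1
= 96π cm²/s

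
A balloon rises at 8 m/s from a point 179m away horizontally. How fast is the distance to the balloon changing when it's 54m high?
432√34957/34957 ≈ 2.311 m/s

z² = 179² + y²
z = √(179² + 54²) = √34957
dz/dt = y/z · dy/dt = 54/√34957 · 8 = 432√34957/34957 ≈ 2.311 m/s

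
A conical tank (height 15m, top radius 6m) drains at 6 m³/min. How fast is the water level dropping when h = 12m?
25/(96π) ≈ 0.08289 m/min

r/h = 6/15, so r = (2/5)h
V = (1/3)πr²h = (1/3)π((2/5)h)²h = (4/75)πh³
dV/dh = (4/25)πh²
dh/dt = (dV/dt)/(dV/dh) = -6/((4/25)π·12²) = -25/(96π) m/min
The level is dropping at 25/(96π) ≈ 0.08289 m/min.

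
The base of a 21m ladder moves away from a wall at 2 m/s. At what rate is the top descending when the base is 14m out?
4√5/5 ≈ 1.789 m/s

x² + y² = 21²
2x·dx/dt + 2y·dy/dt = 0
dy/dt = -x/y · dx/dt = -14/(7√5) · 2 = -4√5/5 m/s
The top is descending at 4√5/5 ≈ 1.789 m/s.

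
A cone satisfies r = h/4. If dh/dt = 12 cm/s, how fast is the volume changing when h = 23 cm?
1587π/4 cm³/s

V = (1/3)π(h/4)²h = πh³/48
dV/dt = πh²/16 · 12
At h = 23: dV/dt = 1587π/4 cm³/s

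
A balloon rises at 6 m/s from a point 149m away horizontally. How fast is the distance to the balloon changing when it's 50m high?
300√24701/24701 ≈ 1.909 m/s

z² = 149² + y²
z = √(149² + 50²) = √24701
dz/dt = y/z · dy/dt = 50/√24701 · 6 = 300√24701/24701 ≈ 1.909 m/s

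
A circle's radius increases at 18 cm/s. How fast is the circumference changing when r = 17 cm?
36π cm/s

C = 2πr
dC/dt = 2π · dr/dt = 2π · 18 = 36π cm/s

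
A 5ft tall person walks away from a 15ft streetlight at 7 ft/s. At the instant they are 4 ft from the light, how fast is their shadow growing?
7/2 ft/s

By similar triangles: 15/(x+s) = 5/s
Solving: s = 5x/10
ds/dt = 5/10 · dx/dt = 1/2 · 7 = 7/2 ft/s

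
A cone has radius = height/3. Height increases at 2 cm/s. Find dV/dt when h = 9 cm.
18π cm³/s

V = (1/3)π(h/3)²h = πh³/27
dV/dt = πh²/9 · 2
At h = 9: dV/dt = 18π cm³/s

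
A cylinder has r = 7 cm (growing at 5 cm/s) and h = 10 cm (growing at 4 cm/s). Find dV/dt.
896π cm³/s

V = πr²h
dV/dt = 2πrh·dr/dt + πr²·dh/dt
= 2π(7)(10)(5) + π(7)²(4)
= 896π cm³/s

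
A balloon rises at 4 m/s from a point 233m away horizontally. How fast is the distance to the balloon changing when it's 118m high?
472√68213/68213 ≈ 1.807 m/s

z² = 233² + y²
z = √(233² + 118²) = √68213
dz/dt = y/z · dy/dt = 118/√68213 · 4 = 472√68213/68213 ≈ 1.807 m/s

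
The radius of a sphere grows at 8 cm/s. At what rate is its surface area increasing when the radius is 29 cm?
1856π cm²/s

S = 4πr²
dS/dt = dS/dr · dr/dt = 8πr · 8
At r = 29: dS/dt = 1856π cm²/s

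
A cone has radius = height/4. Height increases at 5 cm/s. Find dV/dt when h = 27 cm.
3645π/16 cm³/s

V = (1/3)π(h/4)²h = πh³/48
dV/dt = πh²/16 · 5
At h = 27: dV/dt = 3645π/16 cm³/s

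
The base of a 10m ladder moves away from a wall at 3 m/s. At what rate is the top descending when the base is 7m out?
7√51/17 ≈ 2.941 m/s

x² + y² = 10²
2x·dx/dt + 2y·dy/dt = 0
dy/dt = -x/y · dx/dt = -7/√51 · 3 = -7√51/17 m/s
The top is descending at 7√51/17 ≈ 2.941 m/s.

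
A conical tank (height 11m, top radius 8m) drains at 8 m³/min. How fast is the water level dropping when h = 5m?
121/(200π) ≈ 0.1926 m/min

r/h = 8/11, so r = (8/11)h
V = (1/3)πr²h = (1/3)π((8/11)h)²h = (64/363)πh³
dV/dh = (64/121)πh²
dh/dt = (dV/dt)/(dV/dh) = -8/((64/121)π·5²) = -121/(200π) m/min
The level is dropping at 121/(200π) ≈ 0.1926 m/min.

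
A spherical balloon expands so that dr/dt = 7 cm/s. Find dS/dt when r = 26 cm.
1456π cm²/s

S = 4πr²
dS/dt = dS/dr · dr/dt = 8πr · 7
At r = 26: dS/dt = 1456π cm²/s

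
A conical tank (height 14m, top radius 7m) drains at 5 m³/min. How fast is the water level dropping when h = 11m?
20/(121π) ≈ 0.05261 m/min

r/h = 7/14, so r = (1/2)h
V = (1/3)πr²h = (1/3)π((1/2)h)²h = (1/12)πh³
dV/dh = (1/4)πh²
dh/dt = (dV/dt)/(dV/dh) = -5/((1/4)π·11²) = -20/(121π) m/min
The level is dropping at 20/(121π) ≈ 0.05261 m/min.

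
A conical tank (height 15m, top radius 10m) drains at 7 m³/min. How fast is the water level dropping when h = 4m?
63/(64π) ≈ 0.3133 m/min

r/h = 10/15, so r = (2/3)h
V = (1/3)πr²h = (1/3)π((2/3)h)²h = (4/27)πh³
dV/dh = (4/9)πh²
dh/dt = (dV/dt)/(dV/dh) = -7/((4/9)π·4²) = -63/(64π) m/min
The level is dropping at 63/(64π) ≈ 0.3133 m/min.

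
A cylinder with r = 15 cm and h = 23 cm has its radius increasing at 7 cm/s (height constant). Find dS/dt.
742π cm²/s

S = 2πrh + 2πr² (lateral + bases)
dS/dt = (2πh + 4πr)·dr/dt = (2π·23 + 4π·15)·7
= 742π cm²/s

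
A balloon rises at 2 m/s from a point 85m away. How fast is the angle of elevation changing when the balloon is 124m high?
0.007522 rad/s

tan(θ) = y/85
sec²(θ) · dθ/dt = (1/85) · dy/dt
dθ/dt = cos²(θ)/85 · 2 = 85/(85² + 124²) · 2
dθ/dt = 0.007522 rad/s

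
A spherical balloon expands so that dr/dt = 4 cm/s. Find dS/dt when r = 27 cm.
864π cm²/s

S = 4πr²
dS/dt = dS/dr · dr/dt = 8πr · 4
At r = 27: dS/dt = 864π cm²/s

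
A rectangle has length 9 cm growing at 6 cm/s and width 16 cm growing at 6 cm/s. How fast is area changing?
150 cm²/s

A = lw
dA/dt = w·dl/dt + l·dw/dt = 16·6 + 9·6 = 150 cm²/s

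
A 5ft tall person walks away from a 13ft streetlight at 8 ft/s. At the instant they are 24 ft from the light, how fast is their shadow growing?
5 ft/s

By similar triangles: 13/(x+s) = 5/s
Solving: s = 5x/8
ds/dt = 5/8 · dx/dt = 5/8 · 8 = 5 ft/s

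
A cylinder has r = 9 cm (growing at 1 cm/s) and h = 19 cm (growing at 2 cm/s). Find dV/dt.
504π cm³/s

V = πr²h
dV/dt = 2πrh·dr/dt + πr²·dh/dt
= 2π(9)(19)(1) + π(9)²(2)
= 504π cm³/s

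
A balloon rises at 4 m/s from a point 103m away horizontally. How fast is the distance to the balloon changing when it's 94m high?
376√19445/19445 ≈ 2.696 m/s

z² = 103² + y²
z = √(103² + 94²) = √19445
dz/dt = y/z · dy/dt = 94/√19445 · 4 = 376√19445/19445 ≈ 2.696 m/s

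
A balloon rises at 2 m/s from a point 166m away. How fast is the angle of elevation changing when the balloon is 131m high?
0.007424 rad/s

tan(θ) = y/166
sec²(θ) · dθ/dt = (1/166) · dy/dt
dθ/dt = cos²(θ)/166 · 2 = 166/(166² + 131²) · 2
dθ/dt = 0.007424 rad/s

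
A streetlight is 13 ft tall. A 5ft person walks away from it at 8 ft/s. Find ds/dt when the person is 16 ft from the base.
5 ft/s

By similar triangles: 13/(x+s) = 5/s
Solving: s = 5x/8
ds/dt = 5/8 · dx/dt = 5/8 · 8 = 5 ft/s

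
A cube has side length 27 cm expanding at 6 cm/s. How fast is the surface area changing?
1944 cm²/s

A = 6s²
dA/dt = 12s · ds/dt = 12·27·6 = 1944 cm²/s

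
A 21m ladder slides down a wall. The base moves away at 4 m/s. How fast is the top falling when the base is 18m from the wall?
24√13/13 ≈ 6.656 m/s

x² + y² = 21²
2x·dx/dt + 2y·dy/dt = 0
dy/dt = -x/y · dx/dt = -18/(3√13) · 4 = -24√13/13 m/s
The top is descending at 24√13/13 ≈ 6.656 m/s.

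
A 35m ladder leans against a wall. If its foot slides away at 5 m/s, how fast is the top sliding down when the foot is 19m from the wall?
95√6/72 ≈ 3.232 m/s

x² + y² = 35²
2x·dx/dt + 2y·dy/dt = 0
dy/dt = -x/y · dx/dt = -19/(12√6) · 5 = -95√6/72 m/s
The top is descending at 95√6/72 ≈ 3.232 m/s.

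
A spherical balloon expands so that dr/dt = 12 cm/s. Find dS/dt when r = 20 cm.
1920π cm²/s

S = 4πr²
dS/dt = dS/dr · dr/dt = 8πr · 12
At r = 20: dS/dt = 1920π cm²/s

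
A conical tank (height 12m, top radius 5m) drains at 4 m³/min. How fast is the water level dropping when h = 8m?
9/(25π) ≈ 0.1146 m/min

r/h = 5/12, so r = (5/12)h
V = (1/3)πr²h = (1/3)π((5/12)h)²h = (25/432)πh³
dV/dh = (25/144)πh²
dh/dt = (dV/dt)/(dV/dh) = -4/((25/144)π·8²) = -9/(25π) m/min
The level is dropping at 9/(25π) ≈ 0.1146 m/min.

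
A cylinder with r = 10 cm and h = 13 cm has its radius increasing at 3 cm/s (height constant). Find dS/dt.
198π cm²/s

S = 2πrh + 2πr² (lateral + bases)
dS/dt = (2πh + 4πr)·dr/dt = (2π·13 + 4π·10)·3
= 198π cm²/s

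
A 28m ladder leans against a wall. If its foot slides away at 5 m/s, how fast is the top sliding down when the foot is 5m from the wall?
25√759/759 ≈ 0.9074 m/s

x² + y² = 28²
2x·dx/dt + 2y·dy/dt = 0
dy/dt = -x/y · dx/dt = -5/√759 · 5 = -25√759/759 m/s
The top is descending at 25√759/759 ≈ 0.9074 m/s.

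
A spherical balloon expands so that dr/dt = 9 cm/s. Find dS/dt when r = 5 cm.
360π cm²/s

S = 4πr²
dS/dt = dS/dr · dr/dt = 8πr · 9
At r = 5: dS/dt = 360π cm²/s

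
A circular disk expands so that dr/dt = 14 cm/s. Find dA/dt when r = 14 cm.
392π cm²/s

A = πr²
dA/dt = 2πr · dr/dt = 2π(14)(14) = 392π cm²/s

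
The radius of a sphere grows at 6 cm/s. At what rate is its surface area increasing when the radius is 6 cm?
288π cm²/s

S = 4πr²
dS/dt = dS/dr · dr/dt = 8πr · 6
At r = 6: dS/dt = 288π cm²/s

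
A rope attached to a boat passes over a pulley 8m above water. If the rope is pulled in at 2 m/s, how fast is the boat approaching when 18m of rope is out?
18√65/65 ≈ 2.233 m/s

rope² = x² + 8²
x = √(18² - 8²) = 2√65
dx/dt = (rope/x) · d(rope)/dt = (18/(2√65)) · (-2) = -18√65/65 m/s
The boat approaches at 18√65/65 ≈ 2.233 m/s.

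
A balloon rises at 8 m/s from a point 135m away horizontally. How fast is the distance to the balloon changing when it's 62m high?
496√22069/22069 ≈ 3.339 m/s

z² = 135² + y²
z = √(135² + 62²) = √22069
dz/dt = y/z · dy/dt = 62/√22069 · 8 = 496√22069/22069 ≈ 3.339 m/s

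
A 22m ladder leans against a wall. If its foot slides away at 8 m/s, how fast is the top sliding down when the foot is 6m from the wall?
6√7/7 ≈ 2.268 m/s

x² + y² = 22²
2x·dx/dt + 2y·dy/dt = 0
dy/dt = -x/y · dx/dt = -6/(8√7) · 8 = -6√7/7 m/s
The top is descending at 6√7/7 ≈ 2.268 m/s.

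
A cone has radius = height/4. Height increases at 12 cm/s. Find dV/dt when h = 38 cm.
1083π cm³/s

V = (1/3)π(h/4)²h = πh³/48
dV/dt = πh²/16 · 12
At h = 38: dV/dt = 1083π cm³/s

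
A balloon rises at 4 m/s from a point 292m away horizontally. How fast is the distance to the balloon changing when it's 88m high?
88√5813/5813 ≈ 1.154 m/s

z² = 292² + y²
z = √(292² + 88²) = 4√5813
dz/dt = y/z · dy/dt = 88/(4√5813) · 4 = 88√5813/5813 ≈ 1.154 m/s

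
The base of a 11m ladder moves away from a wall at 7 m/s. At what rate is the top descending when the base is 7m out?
49√2/12 ≈ 5.775 m/s

x² + y² = 11²
2x·dx/dt + 2y·dy/dt = 0
dy/dt = -x/y · dx/dt = -7/(6√2) · 7 = -49√2/12 m/s
The top is descending at 49√2/12 ≈ 5.775 m/s.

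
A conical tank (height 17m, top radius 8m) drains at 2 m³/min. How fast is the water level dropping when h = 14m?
289/(6272π) ≈ 0.01467 m/min

r/h = 8/17, so r = (8/17)h
V = (1/3)πr²h = (1/3)π((8/17)h)²h = (64/867)πh³
dV/dh = (64/289)πh²
dh/dt = (dV/dt)/(dV/dh) = -2/((64/289)π·14²) = -289/(6272π) m/min
The level is dropping at 289/(6272π) ≈ 0.01467 m/min.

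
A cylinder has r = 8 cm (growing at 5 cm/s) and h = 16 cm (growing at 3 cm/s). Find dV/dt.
1472π cm³/s

V = πr²h
dV/dt = 2πrh·dr/dt + πr²·dh/dt
= 2π(8)(16)(5) + π(8)²(3)
= 1472π cm³/s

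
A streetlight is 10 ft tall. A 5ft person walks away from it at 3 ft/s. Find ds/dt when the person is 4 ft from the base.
3 ft/s

By similar triangles: 10/(x+s) = 5/s
Solving: s = 5x/5
ds/dt = 5/5 · dx/dt = 1 · 3 = 3 ft/s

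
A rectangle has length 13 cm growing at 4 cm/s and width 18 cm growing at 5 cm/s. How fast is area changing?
137 cm²/s

A = lw
dA/dt = w·dl/dt + l·dw/dt = 18·4 + 13·5 = 137 cm²/s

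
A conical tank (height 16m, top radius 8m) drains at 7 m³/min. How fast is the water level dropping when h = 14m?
1/(7π) ≈ 0.04547 m/min

r/h = 8/16, so r = (1/2)h
V = (1/3)πr²h = (1/3)π((1/2)h)²h = (1/12)πh³
dV/dh = (1/4)πh²
dh/dt = (dV/dt)/(dV/dh) = -7/((1/4)π·14²) = -1/(7π) m/min
The level is dropping at 1/(7π) ≈ 0.04547 m/min.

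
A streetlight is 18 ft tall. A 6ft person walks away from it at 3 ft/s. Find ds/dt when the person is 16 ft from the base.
3/2 ft/s

By similar triangles: 18/(x+s) = 6/s
Solving: s = 6x/12
ds/dt = 6/12 · dx/dt = 1/2 · 3 = 3/2 ft/s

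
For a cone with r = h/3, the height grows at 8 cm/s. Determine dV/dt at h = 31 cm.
7688π/9 cm³/s

V = (1/3)π(h/3)²h = πh³/27
dV/dt = πh²/9 · 8
At h = 31: dV/dt = 7688π/9 cm³/s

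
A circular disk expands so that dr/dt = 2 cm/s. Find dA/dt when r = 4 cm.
16π cm²/s

A = πr²
dA/dt = 2πr · dr/dt = 2π(4)(2) = 16π cm²/s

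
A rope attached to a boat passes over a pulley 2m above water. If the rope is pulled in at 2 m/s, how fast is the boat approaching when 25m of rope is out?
50√69/207 ≈ 2.006 m/s

rope² = x² + 2²
x = √(25² - 2²) = 3√69
dx/dt = (rope/x) · d(rope)/dt = (25/(3√69)) · (-2) = -50√69/207 m/s
The boat approaches at 50√69/207 ≈ 2.006 m/s.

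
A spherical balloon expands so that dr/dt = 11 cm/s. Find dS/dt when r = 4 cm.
352π cm²/s

S = 4πr²
dS/dt = dS/dr · dr/dt = 8πr · 11
At r = 4: dS/dt = 352π cm²/s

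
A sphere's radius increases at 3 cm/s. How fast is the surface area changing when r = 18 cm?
432π cm²/s

S = 4πr²
dS/dt = dS/dr · dr/dt = 8πr · 3
At r = 18: dS/dt = 432π cm²/s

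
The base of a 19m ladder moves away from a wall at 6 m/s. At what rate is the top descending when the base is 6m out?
36√13/65 ≈ 1.997 m/s

x² + y² = 19²
2x·dx/dt + 2y·dy/dt = 0
dy/dt = -x/y · dx/dt = -6/(5√13) · 6 = -36√13/65 m/s
The top is descending at 36√13/65 ≈ 1.997 m/s.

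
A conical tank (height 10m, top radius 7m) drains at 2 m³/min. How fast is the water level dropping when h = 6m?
50/(441π) ≈ 0.03609 m/min

r/h = 7/10, so r = (7/10)h
V = (1/3)πr²h = (1/3)π((7/10)h)²h = (49/300)πh³
dV/dh = (49/100)πh²
dh/dt = (dV/dt)/(dV/dh) = -2/((49/100)π·6²) = -50/(441π) m/min
The level is dropping at 50/(441π) ≈ 0.03609 m/min.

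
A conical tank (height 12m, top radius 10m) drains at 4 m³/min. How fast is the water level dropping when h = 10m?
36/(625π) ≈ 0.01833 m/min

r/h = 10/12, so r = (5/6)h
V = (1/3)πr²h = (1/3)π((5/6)h)²h = (25/108)πh³
dV/dh = (25/36)πh²
dh/dt = (dV/dt)/(dV/dh) = -4/((25/36)π·10²) = -36/(625π) m/min
The level is dropping at 36/(625π) ≈ 0.01833 m/min.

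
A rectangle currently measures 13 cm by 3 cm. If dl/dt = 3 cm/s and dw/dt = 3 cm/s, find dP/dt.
12 cm/s

P = 2(l + w)
dP/dt = 2(dl/dt + dw/dt) = 2(3 + 3) = 12 cm/s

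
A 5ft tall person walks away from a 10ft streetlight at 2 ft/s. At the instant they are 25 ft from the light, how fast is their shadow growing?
2 ft/s

By similar triangles: 10/(x+s) = 5/s
Solving: s = 5x/5
ds/dt = 5/5 · dx/dt = 1 · 2 = 2 ft/s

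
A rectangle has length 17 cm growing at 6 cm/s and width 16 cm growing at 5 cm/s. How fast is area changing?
181 cm²/s

A = lw
dA/dt = w·dl/dt + l·dw/dt = 16·6 + 17·5 = 181 cm²/s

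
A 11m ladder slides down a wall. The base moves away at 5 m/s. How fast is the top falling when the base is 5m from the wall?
25√6/24 ≈ 2.552 m/s

x² + y² = 11²
2x·dx/dt + 2y·dy/dt = 0
dy/dt = -x/y · dx/dt = -5/(4√6) · 5 = -25√6/24 m/s
The top is descending at 25√6/24 ≈ 2.552 m/s.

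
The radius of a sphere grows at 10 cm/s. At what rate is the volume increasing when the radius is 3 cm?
360π cm³/s

V = (4/3)πr³
dV/dt = dV/dr · dr/dt = 4πr² · 10
At r = 3: dV/dt = 360π cm³/s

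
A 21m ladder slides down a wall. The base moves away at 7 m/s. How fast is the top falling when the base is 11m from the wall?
77√5/40 ≈ 4.304 m/s

x² + y² = 21²
2x·dx/dt + 2y·dy/dt = 0
dy/dt = -x/y · dx/dt = -11/(8√5) · 7 = -77√5/40 m/s
The top is descending at 77√5/40 ≈ 4.304 m/s.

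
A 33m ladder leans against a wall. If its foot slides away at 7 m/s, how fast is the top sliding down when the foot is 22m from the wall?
14√5/5 ≈ 6.261 m/s

x² + y² = 33²
2x·dx/dt + 2y·dy/dt = 0
dy/dt = -x/y · dx/dt = -22/(11√5) · 7 = -14√5/5 m/s
The top is descending at 14√5/5 ≈ 6.261 m/s.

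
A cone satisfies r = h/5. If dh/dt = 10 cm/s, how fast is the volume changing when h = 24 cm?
1152π/5 cm³/s

V = (1/3)π(h/5)²h = πh³/75
dV/dt = πh²/25 · 10
At h = 24: dV/dt = 1152π/5 cm³/s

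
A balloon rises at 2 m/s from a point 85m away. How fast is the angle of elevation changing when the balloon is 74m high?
0.013385 rad/s

tan(θ) = y/85
sec²(θ) · dθ/dt = (1/85) · dy/dt
dθ/dt = cos²(θ)/85 · 2 = 85/(85² + 74²) · 2
dθ/dt = 0.013385 rad/s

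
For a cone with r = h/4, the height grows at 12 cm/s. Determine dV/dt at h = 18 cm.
243π cm³/s

V = (1/3)π(h/4)²h = πh³/48
dV/dt = πh²/16 · 12
At h = 18: dV/dt = 243π cm³/s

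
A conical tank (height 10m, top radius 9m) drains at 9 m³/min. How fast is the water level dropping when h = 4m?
25/(36π) ≈ 0.221 m/min

r/h = 9/10, so r = (9/10)h
V = (1/3)πr²h = (1/3)π((9/10)h)²h = (27/100)πh³
dV/dh = (81/100)πh²
dh/dt = (dV/dt)/(dV/dh) = -9/((81/100)π·4²) = -25/(36π) m/min
The level is dropping at 25/(36π) ≈ 0.221 m/min.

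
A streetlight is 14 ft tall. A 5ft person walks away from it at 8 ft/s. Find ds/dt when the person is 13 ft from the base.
40/9 ft/s

By similar triangles: 14/(x+s) = 5/s
Solving: s = 5x/9
ds/dt = 5/9 · dx/dt = 5/9 · 8 = 40/9 ft/s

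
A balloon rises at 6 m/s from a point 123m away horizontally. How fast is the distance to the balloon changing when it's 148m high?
888√37033/37033 ≈ 4.614 m/s

z² = 123² + y²
z = √(123² + 148²) = √37033
dz/dt = y/z · dy/dt = 148/√37033 · 6 = 888√37033/37033 ≈ 4.614 m/s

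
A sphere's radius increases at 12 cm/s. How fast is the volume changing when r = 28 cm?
37632π cm³/s

V = (4/3)πr³
dV/dt = dV/dr · dr/dt = 4πr² · 12
At r = 28: dV/dt = 37632π cm³/s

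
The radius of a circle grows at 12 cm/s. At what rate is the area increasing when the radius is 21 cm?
504π cm²/s

A = πr²
dA/dt = 2πr · dr/dt = 2π(21)(12) = 504π cm²/s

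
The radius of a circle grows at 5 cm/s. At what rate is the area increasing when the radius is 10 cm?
100π cm²/s

A = πr²
dA/dt = 2πr · dr/dt = 2π(10)(5) = 100π cm²/s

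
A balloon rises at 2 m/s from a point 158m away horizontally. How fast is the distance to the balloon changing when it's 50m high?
25√6866/3433 ≈ 0.6034 m/s

z² = 158² + y²
z = √(158² + 50²) = 2√6866
dz/dt = y/z · dy/dt = 50/(2√6866) · 2 = 25√6866/3433 ≈ 0.6034 m/s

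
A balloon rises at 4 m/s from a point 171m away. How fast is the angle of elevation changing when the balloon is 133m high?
0.014575 rad/s

tan(θ) = y/171
sec²(θ) · dθ/dt = (1/171) · dy/dt
dθ/dt = cos²(θ)/171 · 4 = 171/(171² + 133²) · 4
dθ/dt = 0.014575 rad/s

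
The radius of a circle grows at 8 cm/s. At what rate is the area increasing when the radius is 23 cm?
368π cm²/s

A = πr²
dA/dt = 2πr · dr/dt = 2π(23)(8) = 368π cm²/s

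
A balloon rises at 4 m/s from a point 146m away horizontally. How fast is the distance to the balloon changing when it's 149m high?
596√43517/43517 ≈ 2.857 m/s

z² = 146² + y²
z = √(146² + 149²) = √43517
dz/dt = y/z · dy/dt = 149/√43517 · 4 = 596√43517/43517 ≈ 2.857 m/s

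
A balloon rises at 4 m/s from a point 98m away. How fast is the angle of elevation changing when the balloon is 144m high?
0.01292 rad/s

tan(θ) = y/98
sec²(θ) · dθ/dt = (1/98) · dy/dt
dθ/dt = cos²(θ)/98 · 4 = 98/(98² + 144²) · 4
dθ/dt = 0.01292 rad/s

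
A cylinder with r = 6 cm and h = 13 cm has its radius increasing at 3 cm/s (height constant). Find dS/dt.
150π cm²/s

S = 2πrh + 2πr² (lateral + bases)
dS/dt = (2πh + 4πr)·dr/dt = (2π·13 + 4π·6)·3
= 150π cm²/s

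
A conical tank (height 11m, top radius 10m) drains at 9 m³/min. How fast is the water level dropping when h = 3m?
121/(100π) ≈ 0.3852 m/min

r/h = 10/11, so r = (10/11)h
V = (1/3)πr²h = (1/3)π((10/11)h)²h = (100/363)πh³
dV/dh = (100/121)πh²
dh/dt = (dV/dt)/(dV/dh) = -9/((100/121)π·3²) = -121/(100π) m/min
The level is dropping at 121/(100π) ≈ 0.3852 m/min.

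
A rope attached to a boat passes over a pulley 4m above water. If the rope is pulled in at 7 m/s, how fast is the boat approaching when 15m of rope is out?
105√209/209 ≈ 7.263 m/s

rope² = x² + 4²
x = √(15² - 4²) = √209
dx/dt = (rope/x) · d(rope)/dt = (15/√209) · (-7) = -105√209/209 m/s
The boat approaches at 105√209/209 ≈ 7.263 m/s.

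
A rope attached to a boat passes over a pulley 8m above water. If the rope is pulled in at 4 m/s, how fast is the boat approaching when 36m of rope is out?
36√77/77 ≈ 4.103 m/s

rope² = x² + 8²
x = √(36² - 8²) = 4√77
dx/dt = (rope/x) · d(rope)/dt = (36/(4√77)) · (-4) = -36√77/77 m/s
The boat approaches at 36√77/77 ≈ 4.103 m/s.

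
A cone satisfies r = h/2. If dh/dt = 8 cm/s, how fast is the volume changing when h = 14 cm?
392π cm³/s

V = (1/3)π(h/2)²h = πh³/12
dV/dt = πh²/4 · 8
At h = 14: dV/dt = 392π cm³/s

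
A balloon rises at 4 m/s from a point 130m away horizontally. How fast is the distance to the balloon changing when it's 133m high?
532√34589/34589 ≈ 2.861 m/s

z² = 130² + y²
z = √(130² + 133²) = √34589
dz/dt = y/z · dy/dt = 133/√34589 · 4 = 532√34589/34589 ≈ 2.861 m/s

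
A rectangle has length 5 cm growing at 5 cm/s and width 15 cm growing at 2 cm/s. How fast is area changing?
85 cm²/s

A = lw
dA/dt = w·dl/dt + l·dw/dt = 15·5 + 5·2 = 85 cm²/s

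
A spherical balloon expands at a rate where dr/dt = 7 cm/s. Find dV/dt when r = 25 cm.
17500π cm³/s

V = (4/3)πr³
dV/dt = dV/dr · dr/dt = 4πr² · 7
At r = 25: dV/dt = 17500π cm³/s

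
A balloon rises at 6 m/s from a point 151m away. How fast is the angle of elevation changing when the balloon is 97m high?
0.028128 rad/s

tan(θ) = y/151
sec²(θ) · dθ/dt = (1/151) · dy/dt
dθ/dt = cos²(θ)/151 · 6 = 151/(151² + 97²) · 6
dθ/dt = 0.028128 rad/s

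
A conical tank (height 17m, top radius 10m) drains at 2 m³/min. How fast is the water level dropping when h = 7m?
289/(2450π) ≈ 0.03755 m/min

r/h = 10/17, so r = (10/17)h
V = (1/3)πr²h = (1/3)π((10/17)h)²h = (100/867)πh³
dV/dh = (100/289)πh²
dh/dt = (dV/dt)/(dV/dh) = -2/((100/289)π·7²) = -289/(2450π) m/min
The level is dropping at 289/(2450π) ≈ 0.03755 m/min.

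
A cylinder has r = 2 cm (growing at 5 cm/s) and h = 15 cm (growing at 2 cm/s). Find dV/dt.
308π cm³/s

V = πr²h
dV/dt = 2πrh·dr/dt + πr²·dh/dt
= 2π(2)(15)(5) + π(2)²(2)
= 308π cm³/s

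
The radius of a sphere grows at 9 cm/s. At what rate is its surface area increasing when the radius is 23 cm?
1656π cm²/s

S = 4πr²
dS/dt = dS/dr · dr/dt = 8πr · 9
At r = 23: dS/dt = 1656π cm²/s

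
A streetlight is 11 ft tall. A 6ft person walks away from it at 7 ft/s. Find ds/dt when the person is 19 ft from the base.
42/5 ft/s

By similar triangles: 11/(x+s) = 6/s
Solving: s = 6x/5
ds/dt = 6/5 · dx/dt = 6/5 · 7 = 42/5 ft/s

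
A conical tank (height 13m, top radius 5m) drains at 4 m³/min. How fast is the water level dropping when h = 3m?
676/(225π) ≈ 0.9563 m/min

r/h = 5/13, so r = (5/13)h
V = (1/3)πr²h = (1/3)π((5/13)h)²h = (25/507)πh³
dV/dh = (25/169)πh²
dh/dt = (dV/dt)/(dV/dh) = -4/((25/169)π·3²) = -676/(225π) m/min
The level is dropping at 676/(225π) ≈ 0.9563 m/min.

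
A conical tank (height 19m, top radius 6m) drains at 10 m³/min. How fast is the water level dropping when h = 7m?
1805/(882π) ≈ 0.6514 m/min

r/h = 6/19, so r = (6/19)h
V = (1/3)πr²h = (1/3)π((6/19)h)²h = (12/361)πh³
dV/dh = (36/361)πh²
dh/dt = (dV/dt)/(dV/dh) = -10/((36/361)π·7²) = -1805/(882π) m/min
The level is dropping at 1805/(882π) ≈ 0.6514 m/min.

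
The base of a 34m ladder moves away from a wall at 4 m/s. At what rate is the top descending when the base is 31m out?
124√195/195 ≈ 8.88 m/s

x² + y² = 34²
2x·dx/dt + 2y·dy/dt = 0
dy/dt = -x/y · dx/dt = -31/√195 · 4 = -124√195/195 m/s
The top is descending at 124√195/195 ≈ 8.88 m/s.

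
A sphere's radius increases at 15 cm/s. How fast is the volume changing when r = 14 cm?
11760π cm³/s

V = (4/3)πr³
dV/dt = dV/dr · dr/dt = 4πr² · 15
At r = 14: dV/dt = 11760π cm³/s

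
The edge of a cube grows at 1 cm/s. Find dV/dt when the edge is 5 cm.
75 cm³/s

V = s³
dV/dt = 3s² · ds/dt = 3·5²·1 = 75 cm³/s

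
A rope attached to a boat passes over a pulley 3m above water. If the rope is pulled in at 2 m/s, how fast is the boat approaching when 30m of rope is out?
20√11/33 ≈ 2.01 m/s

rope² = x² + 3²
x = √(30² - 3²) = 9√11
dx/dt = (rope/x) · d(rope)/dt = (30/(9√11)) · (-2) = -20√11/33 m/s
The boat approaches at 20√11/33 ≈ 2.01 m/s.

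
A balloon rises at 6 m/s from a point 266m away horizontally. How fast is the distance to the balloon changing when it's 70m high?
15√386/193 ≈ 1.527 m/s

z² = 266² + y²
z = √(266² + 70²) = 14√386
dz/dt = y/z · dy/dt = 70/(14√386) · 6 = 15√386/193 ≈ 1.527 m/s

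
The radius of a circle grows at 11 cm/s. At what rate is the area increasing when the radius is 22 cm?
484π cm²/s

A = πr²
dA/dt = 2πr · dr/dt = 2π(22)(11) = 484π cm²/s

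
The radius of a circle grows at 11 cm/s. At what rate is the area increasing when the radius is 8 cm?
176π cm²/s

A = πr²
dA/dt = 2πr · dr/dt = 2π(8)(11) = 176π cm²/s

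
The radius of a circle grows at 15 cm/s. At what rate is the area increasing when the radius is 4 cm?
120π cm²/s

A = πr²
dA/dt = 2πr · dr/dt = 2π(4)(15) = 120π cm²/s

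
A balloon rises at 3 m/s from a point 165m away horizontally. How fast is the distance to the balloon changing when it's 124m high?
372√42601/42601 ≈ 1.802 m/s

z² = 165² + y²
z = √(165² + 124²) = √42601
dz/dt = y/z · dy/dt = 124/√42601 · 3 = 372√42601/42601 ≈ 1.802 m/s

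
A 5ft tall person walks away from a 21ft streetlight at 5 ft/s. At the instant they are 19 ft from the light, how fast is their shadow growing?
25/16 ft/s

By similar triangles: 21/(x+s) = 5/s
Solving: s = 5x/16
ds/dt = 5/16 · dx/dt = 5/16 · 5 = 25/16 ft/s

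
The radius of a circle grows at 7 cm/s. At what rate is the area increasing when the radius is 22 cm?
308π cm²/s

A = πr²
dA/dt = 2πr · dr/dt = 2π(22)(7) = 308π cm²/s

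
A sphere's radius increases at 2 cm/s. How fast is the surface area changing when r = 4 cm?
64π cm²/s

S = 4πr²
dS/dt = dS/dr · dr/dt = 8πr · 2
At r = 4: dS/dt = 64π cm²/s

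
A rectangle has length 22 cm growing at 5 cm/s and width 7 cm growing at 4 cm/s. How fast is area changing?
123 cm²/s

A = lw
dA/dt = w·dl/dt + l·dw/dt = 7·5 + 22·4 = 123 cm²/s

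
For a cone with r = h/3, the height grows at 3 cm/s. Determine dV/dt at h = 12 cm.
48π cm³/s

V = (1/3)π(h/3)²h = πh³/27
dV/dt = πh²/9 · 3
At h = 12: dV/dt = 48π cm³/s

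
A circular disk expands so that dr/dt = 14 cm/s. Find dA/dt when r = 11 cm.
308π cm²/s

A = πr²
dA/dt = 2πr · dr/dt = 2π(11)(14) = 308π cm²/s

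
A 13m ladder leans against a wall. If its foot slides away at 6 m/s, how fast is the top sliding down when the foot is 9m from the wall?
27√22/22 ≈ 5.756 m/s

x² + y² = 13²
2x·dx/dt + 2y·dy/dt = 0
dy/dt = -x/y · dx/dt = -9/(2√22) · 6 = -27√22/22 m/s
The top is descending at 27√22/22 ≈ 5.756 m/s.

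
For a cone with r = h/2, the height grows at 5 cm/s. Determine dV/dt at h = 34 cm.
1445π cm³/s

V = (1/3)π(h/2)²h = πh³/12
dV/dt = πh²/4 · 5
At h = 34: dV/dt = 1445π cm³/s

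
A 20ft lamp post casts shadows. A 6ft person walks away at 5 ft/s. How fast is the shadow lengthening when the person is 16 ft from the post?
15/7 ft/s

By similar triangles: 20/(x+s) = 6/s
Solving: s = 6x/14
ds/dt = 6/14 · dx/dt = 3/7 · 5 = 15/7 ft/s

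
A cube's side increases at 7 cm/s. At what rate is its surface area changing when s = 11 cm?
924 cm²/s

A = 6s²
dA/dt = 12s · ds/dt = 12·11·7 = 924 cm²/s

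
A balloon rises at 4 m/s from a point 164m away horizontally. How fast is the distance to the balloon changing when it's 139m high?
556√46217/46217 ≈ 2.586 m/s

z² = 164² + y²
z = √(164² + 139²) = √46217
dz/dt = y/z · dy/dt = 139/√46217 · 4 = 556√46217/46217 ≈ 2.586 m/s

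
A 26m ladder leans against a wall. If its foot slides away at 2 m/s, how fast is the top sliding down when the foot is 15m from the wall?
30√451/451 ≈ 1.413 m/s

x² + y² = 26²
2x·dx/dt + 2y·dy/dt = 0
dy/dt = -x/y · dx/dt = -15/√451 · 2 = -30√451/451 m/s
The top is descending at 30√451/451 ≈ 1.413 m/s.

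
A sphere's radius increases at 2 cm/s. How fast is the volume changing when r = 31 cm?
7688π cm³/s

V = (4/3)πr³
dV/dt = dV/dr · dr/dt = 4πr² · 2
At r = 31: dV/dt = 7688π cm³/s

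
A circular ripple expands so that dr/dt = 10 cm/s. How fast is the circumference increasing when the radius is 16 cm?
20π cm/s

C = 2πr
dC/dt = 2π · dr/dt = 2π · 10 = 20π cm/s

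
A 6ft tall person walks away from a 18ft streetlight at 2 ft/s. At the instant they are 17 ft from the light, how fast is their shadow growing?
1 ft/s

By similar triangles: 18/(x+s) = 6/s
Solving: s = 6x/12
ds/dt = 6/12 · dx/dt = 1/2 · 2 = 1 ft/s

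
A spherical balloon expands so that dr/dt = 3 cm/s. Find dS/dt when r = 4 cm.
96π cm²/s

S = 4πr²
dS/dt = dS/dr · dr/dt = 8πr · 3
At r = 4: dS/dt = 96π cm²/s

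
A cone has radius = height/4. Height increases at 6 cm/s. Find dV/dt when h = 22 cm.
363π/2 cm³/s

V = (1/3)π(h/4)²h = πh³/48
dV/dt = πh²/16 · 6
At h = 22: dV/dt = 363π/2 cm³/s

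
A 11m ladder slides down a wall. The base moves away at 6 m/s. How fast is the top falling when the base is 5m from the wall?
5√6/4 ≈ 3.062 m/s

x² + y² = 11²
2x·dx/dt + 2y·dy/dt = 0
dy/dt = -x/y · dx/dt = -5/(4√6) · 6 = -5√6/4 m/s
The top is descending at 5√6/4 ≈ 3.062 m/s.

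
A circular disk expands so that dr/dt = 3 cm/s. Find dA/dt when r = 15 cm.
90π cm²/s

A = πr²
dA/dt = 2πr · dr/dt = 2π(15)(3) = 90π cm²/s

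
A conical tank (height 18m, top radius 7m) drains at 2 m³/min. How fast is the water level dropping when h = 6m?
18/(49π) ≈ 0.1169 m/min

r/h = 7/18, so r = (7/18)h
V = (1/3)πr²h = (1/3)π((7/18)h)²h = (49/972)πh³
dV/dh = (49/324)πh²
dh/dt = (dV/dt)/(dV/dh) = -2/((49/324)π·6²) = -18/(49π) m/min
The level is dropping at 18/(49π) ≈ 0.1169 m/min.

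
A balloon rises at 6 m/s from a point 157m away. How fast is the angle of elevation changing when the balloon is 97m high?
0.027659 rad/s

tan(θ) = y/157
sec²(θ) · dθ/dt = (1/157) · dy/dt
dθ/dt = cos²(θ)/157 · 6 = 157/(157² + 97²) · 6
dθ/dt = 0.027659 rad/s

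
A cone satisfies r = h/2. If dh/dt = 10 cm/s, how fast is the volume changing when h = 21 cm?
2205π/2 cm³/s

V = (1/3)π(h/2)²h = πh³/12
dV/dt = πh²/4 · 10
At h = 21: dV/dt = 2205π/2 cm³/s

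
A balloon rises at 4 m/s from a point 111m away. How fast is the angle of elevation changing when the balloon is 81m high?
0.023514 rad/s

tan(θ) = y/111
sec²(θ) · dθ/dt = (1/111) · dy/dt
dθ/dt = cos²(θ)/111 · 4 = 111/(111² + 81²) · 4
dθ/dt = 0.023514 rad/s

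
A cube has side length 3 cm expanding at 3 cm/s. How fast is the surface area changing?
108 cm²/s

A = 6s²
dA/dt = 12s · ds/dt = 12·3·3 = 108 cm²/s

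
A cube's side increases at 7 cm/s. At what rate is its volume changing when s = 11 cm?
2541 cm³/s

V = s³
dV/dt = 3s² · ds/dt = 3·11²·7 = 2541 cm³/s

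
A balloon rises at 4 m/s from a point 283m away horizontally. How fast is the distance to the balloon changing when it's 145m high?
290√101114/50557 ≈ 1.824 m/s

z² = 283² + y²
z = √(283² + 145²) = √101114
dz/dt = y/z · dy/dt = 145/√101114 · 4 = 290√101114/50557 ≈ 1.824 m/s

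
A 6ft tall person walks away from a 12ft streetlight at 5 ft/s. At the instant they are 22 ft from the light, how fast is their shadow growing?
5 ft/s

By similar triangles: 12/(x+s) = 6/s
Solving: s = 6x/6
ds/dt = 6/6 · dx/dt = 1 · 5 = 5 ft/s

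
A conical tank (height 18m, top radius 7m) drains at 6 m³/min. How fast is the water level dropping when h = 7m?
1944/(2401π) ≈ 0.2577 m/min

r/h = 7/18, so r = (7/18)h
V = (1/3)πr²h = (1/3)π((7/18)h)²h = (49/972)πh³
dV/dh = (49/324)πh²
dh/dt = (dV/dt)/(dV/dh) = -6/((49/324)π·7²) = -1944/(2401π) m/min
The level is dropping at 1944/(2401π) ≈ 0.2577 m/min.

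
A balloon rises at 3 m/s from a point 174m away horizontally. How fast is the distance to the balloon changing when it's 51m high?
51√3653/3653 ≈ 0.8438 m/s

z² = 174² + y²
z = √(174² + 51²) = 3√3653
dz/dt = y/z · dy/dt = 51/(3√3653) · 3 = 51√3653/3653 ≈ 0.8438 m/s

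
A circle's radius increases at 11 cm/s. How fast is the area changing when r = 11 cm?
242π cm²/s

A = πr²
dA/dt = 2πr · dr/dt = 2π(11)(11) = 242π cm²/s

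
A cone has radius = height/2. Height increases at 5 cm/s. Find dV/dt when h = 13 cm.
845π/4 cm³/s

V = (1/3)π(h/2)²h = πh³/12
dV/dt = πh²/4 · 5
At h = 13: dV/dt = 845π/4 cm³/s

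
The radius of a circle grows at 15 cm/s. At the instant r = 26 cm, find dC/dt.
30π cm/s

C = 2πr
dC/dt = 2π · dr/dt = 2π · 15 = 30π cm/s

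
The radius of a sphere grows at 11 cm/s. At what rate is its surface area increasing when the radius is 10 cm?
880π cm²/s

S = 4πr²
dS/dt = dS/dr · dr/dt = 8πr · 11
At r = 10: dS/dt = 880π cm²/s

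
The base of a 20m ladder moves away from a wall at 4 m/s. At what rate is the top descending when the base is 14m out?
28√51/51 ≈ 3.921 m/s

x² + y² = 20²
2x·dx/dt + 2y·dy/dt = 0
dy/dt = -x/y · dx/dt = -14/(2√51) · 4 = -28√51/51 m/s
The top is descending at 28√51/51 ≈ 3.921 m/s.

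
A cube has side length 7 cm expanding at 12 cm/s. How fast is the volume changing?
1764 cm³/s

V = s³
dV/dt = 3s² · ds/dt = 3·7²·12 = 1764 cm³/s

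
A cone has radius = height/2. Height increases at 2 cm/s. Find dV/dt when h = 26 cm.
338π cm³/s

V = (1/3)π(h/2)²h = πh³/12
dV/dt = πh²/4 · 2
At h = 26: dV/dt = 338π cm³/s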